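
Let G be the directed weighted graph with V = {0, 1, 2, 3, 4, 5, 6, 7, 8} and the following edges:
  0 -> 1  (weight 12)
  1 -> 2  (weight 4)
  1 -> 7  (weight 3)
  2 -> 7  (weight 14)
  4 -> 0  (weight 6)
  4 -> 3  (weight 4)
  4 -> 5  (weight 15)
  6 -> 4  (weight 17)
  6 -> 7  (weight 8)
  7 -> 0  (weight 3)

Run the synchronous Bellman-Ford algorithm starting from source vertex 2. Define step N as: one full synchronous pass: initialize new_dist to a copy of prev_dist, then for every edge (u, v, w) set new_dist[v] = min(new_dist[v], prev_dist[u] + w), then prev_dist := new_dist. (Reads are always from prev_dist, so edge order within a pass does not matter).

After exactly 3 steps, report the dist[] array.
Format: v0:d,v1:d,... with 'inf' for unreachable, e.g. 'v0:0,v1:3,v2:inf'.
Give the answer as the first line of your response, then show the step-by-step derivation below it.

v0:17,v1:29,v2:0,v3:inf,v4:inf,v5:inf,v6:inf,v7:14,v8:inf

step 1: dist = v0:inf,v1:inf,v2:0,v3:inf,v4:inf,v5:inf,v6:inf,v7:14,v8:inf
step 2: dist = v0:17,v1:inf,v2:0,v3:inf,v4:inf,v5:inf,v6:inf,v7:14,v8:inf
step 3: dist = v0:17,v1:29,v2:0,v3:inf,v4:inf,v5:inf,v6:inf,v7:14,v8:inf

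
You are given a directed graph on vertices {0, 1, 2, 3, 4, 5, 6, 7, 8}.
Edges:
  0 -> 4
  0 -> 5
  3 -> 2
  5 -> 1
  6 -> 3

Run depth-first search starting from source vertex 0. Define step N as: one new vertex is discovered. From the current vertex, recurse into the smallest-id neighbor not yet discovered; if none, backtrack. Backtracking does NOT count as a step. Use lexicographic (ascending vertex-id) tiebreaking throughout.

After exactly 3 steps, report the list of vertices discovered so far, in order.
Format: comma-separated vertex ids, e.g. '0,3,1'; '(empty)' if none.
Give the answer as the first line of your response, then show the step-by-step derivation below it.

0,4,5

step 1: discover 0; path=0; order=0
step 2: discover 4; path=0>4; order=0,4
step 3: discover 5; path=0>5; order=0,4,5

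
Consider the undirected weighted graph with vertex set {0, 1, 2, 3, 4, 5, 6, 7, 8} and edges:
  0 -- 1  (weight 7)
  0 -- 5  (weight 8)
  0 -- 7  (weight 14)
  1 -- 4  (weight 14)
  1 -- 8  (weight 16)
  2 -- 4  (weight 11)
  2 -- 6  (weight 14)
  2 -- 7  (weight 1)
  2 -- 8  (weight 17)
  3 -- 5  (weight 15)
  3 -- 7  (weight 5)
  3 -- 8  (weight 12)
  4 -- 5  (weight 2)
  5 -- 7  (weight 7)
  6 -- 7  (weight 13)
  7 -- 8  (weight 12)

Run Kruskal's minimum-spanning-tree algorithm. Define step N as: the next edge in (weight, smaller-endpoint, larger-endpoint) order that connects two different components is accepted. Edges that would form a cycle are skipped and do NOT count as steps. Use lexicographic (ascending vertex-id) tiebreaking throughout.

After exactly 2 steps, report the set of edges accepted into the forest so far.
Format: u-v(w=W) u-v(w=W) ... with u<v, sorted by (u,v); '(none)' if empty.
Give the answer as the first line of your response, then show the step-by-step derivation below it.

2-7(w=1) 4-5(w=2)

step 1: add edge 2-7 (w=1); MST = {2-7(w=1)}
step 2: add edge 4-5 (w=2); MST = {2-7(w=1) 4-5(w=2)}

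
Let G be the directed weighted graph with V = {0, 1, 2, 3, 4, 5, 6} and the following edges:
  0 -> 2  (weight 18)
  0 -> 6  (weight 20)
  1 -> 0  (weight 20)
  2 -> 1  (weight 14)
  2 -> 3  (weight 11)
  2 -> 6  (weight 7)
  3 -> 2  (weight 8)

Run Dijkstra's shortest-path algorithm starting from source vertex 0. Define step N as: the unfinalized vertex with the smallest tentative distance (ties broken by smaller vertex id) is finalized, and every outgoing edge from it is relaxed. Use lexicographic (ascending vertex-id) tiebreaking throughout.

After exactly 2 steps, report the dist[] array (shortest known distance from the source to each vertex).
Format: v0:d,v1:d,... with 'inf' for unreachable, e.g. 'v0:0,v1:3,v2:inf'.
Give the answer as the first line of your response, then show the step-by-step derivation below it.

v0:0,v1:32,v2:18,v3:29,v4:inf,v5:inf,v6:20

step 1: dist = v0:0,v1:inf,v2:18,v3:inf,v4:inf,v5:inf,v6:20
step 2: dist = v0:0,v1:32,v2:18,v3:29,v4:inf,v5:inf,v6:20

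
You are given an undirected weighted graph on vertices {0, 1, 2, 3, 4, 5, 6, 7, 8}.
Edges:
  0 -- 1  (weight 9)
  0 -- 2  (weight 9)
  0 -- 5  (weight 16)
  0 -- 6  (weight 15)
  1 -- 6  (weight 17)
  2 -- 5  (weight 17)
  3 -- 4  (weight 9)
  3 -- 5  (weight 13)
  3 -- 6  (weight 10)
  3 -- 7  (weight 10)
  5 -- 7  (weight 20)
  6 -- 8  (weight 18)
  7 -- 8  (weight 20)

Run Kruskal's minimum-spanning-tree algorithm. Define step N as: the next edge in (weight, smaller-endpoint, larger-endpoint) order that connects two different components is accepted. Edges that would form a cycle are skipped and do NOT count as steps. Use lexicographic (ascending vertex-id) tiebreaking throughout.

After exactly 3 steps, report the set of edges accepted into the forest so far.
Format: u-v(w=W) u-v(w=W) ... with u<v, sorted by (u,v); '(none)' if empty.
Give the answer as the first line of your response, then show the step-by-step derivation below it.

0-1(w=9) 0-2(w=9) 3-4(w=9)

step 1: add edge 0-1 (w=9); MST = {0-1(w=9)}
step 2: add edge 0-2 (w=9); MST = {0-1(w=9) 0-2(w=9)}
step 3: add edge 3-4 (w=9); MST = {0-1(w=9) 0-2(w=9) 3-4(w=9)}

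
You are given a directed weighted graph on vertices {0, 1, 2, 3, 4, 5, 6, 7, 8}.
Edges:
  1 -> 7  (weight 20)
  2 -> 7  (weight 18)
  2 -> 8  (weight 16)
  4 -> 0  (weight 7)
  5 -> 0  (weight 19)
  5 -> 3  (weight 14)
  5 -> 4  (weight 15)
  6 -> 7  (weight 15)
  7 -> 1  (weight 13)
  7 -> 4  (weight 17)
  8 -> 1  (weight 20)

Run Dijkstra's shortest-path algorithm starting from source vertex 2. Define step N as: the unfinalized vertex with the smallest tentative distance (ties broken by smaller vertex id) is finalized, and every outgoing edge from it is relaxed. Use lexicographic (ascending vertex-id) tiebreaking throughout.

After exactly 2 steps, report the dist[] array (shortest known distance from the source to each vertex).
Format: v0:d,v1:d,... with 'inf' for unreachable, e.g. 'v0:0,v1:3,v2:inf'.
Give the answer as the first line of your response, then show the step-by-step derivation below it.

v0:inf,v1:36,v2:0,v3:inf,v4:inf,v5:inf,v6:inf,v7:18,v8:16

step 1: dist = v0:inf,v1:inf,v2:0,v3:inf,v4:inf,v5:inf,v6:inf,v7:18,v8:16
step 2: dist = v0:inf,v1:36,v2:0,v3:inf,v4:inf,v5:inf,v6:inf,v7:18,v8:16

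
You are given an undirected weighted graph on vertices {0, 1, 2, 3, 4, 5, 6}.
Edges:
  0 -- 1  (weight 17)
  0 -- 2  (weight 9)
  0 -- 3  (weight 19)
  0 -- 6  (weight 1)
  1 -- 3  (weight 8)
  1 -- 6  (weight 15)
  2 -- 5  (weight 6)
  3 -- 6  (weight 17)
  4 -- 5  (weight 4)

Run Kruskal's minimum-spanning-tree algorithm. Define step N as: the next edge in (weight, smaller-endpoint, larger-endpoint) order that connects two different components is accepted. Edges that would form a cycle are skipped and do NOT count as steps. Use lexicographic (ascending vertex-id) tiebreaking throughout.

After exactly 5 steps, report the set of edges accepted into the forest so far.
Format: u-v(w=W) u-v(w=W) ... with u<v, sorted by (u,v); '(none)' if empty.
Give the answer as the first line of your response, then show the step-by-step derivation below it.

0-2(w=9) 0-6(w=1) 1-3(w=8) 2-5(w=6) 4-5(w=4)

step 1: add edge 0-6 (w=1); MST = {0-6(w=1)}
step 2: add edge 4-5 (w=4); MST = {0-6(w=1) 4-5(w=4)}
step 3: add edge 2-5 (w=6); MST = {0-6(w=1) 2-5(w=6) 4-5(w=4)}
step 4: add edge 1-3 (w=8); MST = {0-6(w=1) 1-3(w=8) 2-5(w=6) 4-5(w=4)}
step 5: add edge 0-2 (w=9); MST = {0-2(w=9) 0-6(w=1) 1-3(w=8) 2-5(w=6) 4-5(w=4)}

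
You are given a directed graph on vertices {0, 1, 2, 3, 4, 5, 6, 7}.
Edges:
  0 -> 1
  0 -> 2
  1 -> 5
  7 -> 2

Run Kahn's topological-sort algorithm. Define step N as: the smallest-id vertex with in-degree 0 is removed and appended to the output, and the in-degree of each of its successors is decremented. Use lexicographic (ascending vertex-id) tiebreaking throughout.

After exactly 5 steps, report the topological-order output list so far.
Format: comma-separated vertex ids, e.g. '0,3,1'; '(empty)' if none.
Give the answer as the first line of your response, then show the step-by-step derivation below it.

0,1,3,4,5

step 1: output 0; order=[0]; indeg=(0,0,1,0,0,1,0,0)
step 2: output 1; order=[0,1]; indeg=(0,0,1,0,0,0,0,0)
step 3: output 3; order=[0,1,3]; indeg=(0,0,1,0,0,0,0,0)
step 4: output 4; order=[0,1,3,4]; indeg=(0,0,1,0,0,0,0,0)
step 5: output 5; order=[0,1,3,4,5]; indeg=(0,0,1,0,0,0,0,0)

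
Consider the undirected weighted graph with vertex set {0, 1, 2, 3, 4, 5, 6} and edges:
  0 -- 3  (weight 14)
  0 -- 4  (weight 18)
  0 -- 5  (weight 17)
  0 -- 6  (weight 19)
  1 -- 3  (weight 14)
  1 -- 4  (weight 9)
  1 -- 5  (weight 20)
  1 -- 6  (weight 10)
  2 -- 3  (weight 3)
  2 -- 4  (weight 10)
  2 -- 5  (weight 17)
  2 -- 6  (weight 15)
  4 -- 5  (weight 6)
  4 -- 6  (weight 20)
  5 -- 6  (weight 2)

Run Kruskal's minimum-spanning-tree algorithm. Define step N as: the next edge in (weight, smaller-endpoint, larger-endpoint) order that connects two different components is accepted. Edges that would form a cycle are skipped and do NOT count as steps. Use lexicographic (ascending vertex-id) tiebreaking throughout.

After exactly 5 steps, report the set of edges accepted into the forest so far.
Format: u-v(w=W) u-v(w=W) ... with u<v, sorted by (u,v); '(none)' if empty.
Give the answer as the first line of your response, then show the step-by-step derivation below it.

1-4(w=9) 2-3(w=3) 2-4(w=10) 4-5(w=6) 5-6(w=2)

step 1: add edge 5-6 (w=2); MST = {5-6(w=2)}
step 2: add edge 2-3 (w=3); MST = {2-3(w=3) 5-6(w=2)}
step 3: add edge 4-5 (w=6); MST = {2-3(w=3) 4-5(w=6) 5-6(w=2)}
step 4: add edge 1-4 (w=9); MST = {1-4(w=9) 2-3(w=3) 4-5(w=6) 5-6(w=2)}
step 5: add edge 2-4 (w=10); MST = {1-4(w=9) 2-3(w=3) 2-4(w=10) 4-5(w=6) 5-6(w=2)}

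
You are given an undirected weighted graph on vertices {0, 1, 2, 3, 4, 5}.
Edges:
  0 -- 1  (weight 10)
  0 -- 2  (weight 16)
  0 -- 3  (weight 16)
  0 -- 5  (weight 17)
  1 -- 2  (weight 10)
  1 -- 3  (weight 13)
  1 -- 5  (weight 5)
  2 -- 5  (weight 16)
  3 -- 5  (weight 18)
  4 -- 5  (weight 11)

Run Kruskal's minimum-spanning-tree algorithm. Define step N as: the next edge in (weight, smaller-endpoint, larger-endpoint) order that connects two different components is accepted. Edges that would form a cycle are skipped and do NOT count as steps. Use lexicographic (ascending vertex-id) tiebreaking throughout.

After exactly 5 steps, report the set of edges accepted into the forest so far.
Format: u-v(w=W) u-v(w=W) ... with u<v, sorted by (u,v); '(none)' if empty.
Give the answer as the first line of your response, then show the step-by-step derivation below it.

0-1(w=10) 1-2(w=10) 1-3(w=13) 1-5(w=5) 4-5(w=11)

step 1: add edge 1-5 (w=5); MST = {1-5(w=5)}
step 2: add edge 0-1 (w=10); MST = {0-1(w=10) 1-5(w=5)}
step 3: add edge 1-2 (w=10); MST = {0-1(w=10) 1-2(w=10) 1-5(w=5)}
step 4: add edge 4-5 (w=11); MST = {0-1(w=10) 1-2(w=10) 1-5(w=5) 4-5(w=11)}
step 5: add edge 1-3 (w=13); MST = {0-1(w=10) 1-2(w=10) 1-3(w=13) 1-5(w=5) 4-5(w=11)}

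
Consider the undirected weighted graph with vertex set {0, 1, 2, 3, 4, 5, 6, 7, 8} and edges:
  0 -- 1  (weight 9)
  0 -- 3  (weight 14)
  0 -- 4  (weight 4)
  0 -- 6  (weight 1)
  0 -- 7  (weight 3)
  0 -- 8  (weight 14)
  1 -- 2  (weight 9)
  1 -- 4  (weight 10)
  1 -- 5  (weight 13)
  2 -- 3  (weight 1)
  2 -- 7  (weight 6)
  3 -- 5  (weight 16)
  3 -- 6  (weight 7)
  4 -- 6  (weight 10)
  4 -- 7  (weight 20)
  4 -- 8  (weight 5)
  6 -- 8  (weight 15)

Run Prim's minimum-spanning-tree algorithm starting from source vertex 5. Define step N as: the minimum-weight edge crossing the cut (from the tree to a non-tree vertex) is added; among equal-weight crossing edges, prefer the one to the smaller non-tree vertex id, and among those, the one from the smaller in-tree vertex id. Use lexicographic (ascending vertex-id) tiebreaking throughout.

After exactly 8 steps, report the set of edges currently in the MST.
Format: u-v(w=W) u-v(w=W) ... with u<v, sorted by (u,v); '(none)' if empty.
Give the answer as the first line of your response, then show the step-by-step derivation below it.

0-1(w=9) 0-4(w=4) 0-6(w=1) 0-7(w=3) 1-5(w=13) 2-3(w=1) 2-7(w=6) 4-8(w=5)

step 1: add edge 1-5 (w=13); MST = {1-5(w=13)}
step 2: add edge 0-1 (w=9); MST = {0-1(w=9) 1-5(w=13)}
step 3: add edge 0-6 (w=1); MST = {0-1(w=9) 0-6(w=1) 1-5(w=13)}
step 4: add edge 0-7 (w=3); MST = {0-1(w=9) 0-6(w=1) 0-7(w=3) 1-5(w=13)}
step 5: add edge 0-4 (w=4); MST = {0-1(w=9) 0-4(w=4) 0-6(w=1) 0-7(w=3) 1-5(w=13)}
step 6: add edge 4-8 (w=5); MST = {0-1(w=9) 0-4(w=4) 0-6(w=1) 0-7(w=3) 1-5(w=13) 4-8(w=5)}
step 7: add edge 2-7 (w=6); MST = {0-1(w=9) 0-4(w=4) 0-6(w=1) 0-7(w=3) 1-5(w=13) 2-7(w=6) 4-8(w=5)}
step 8: add edge 2-3 (w=1); MST = {0-1(w=9) 0-4(w=4) 0-6(w=1) 0-7(w=3) 1-5(w=13) 2-3(w=1) 2-7(w=6) 4-8(w=5)}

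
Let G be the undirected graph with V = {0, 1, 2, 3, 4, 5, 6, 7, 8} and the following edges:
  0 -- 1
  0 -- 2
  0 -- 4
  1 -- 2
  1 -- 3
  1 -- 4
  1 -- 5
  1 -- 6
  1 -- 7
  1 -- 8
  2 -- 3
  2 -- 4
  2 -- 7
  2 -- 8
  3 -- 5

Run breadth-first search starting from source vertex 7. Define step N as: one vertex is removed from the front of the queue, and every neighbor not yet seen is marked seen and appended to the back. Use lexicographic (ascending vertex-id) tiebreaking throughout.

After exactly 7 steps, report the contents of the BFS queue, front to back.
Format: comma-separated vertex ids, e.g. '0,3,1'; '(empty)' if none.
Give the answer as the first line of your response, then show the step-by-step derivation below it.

6,8

step 1: dequeue 7; queue=[1,2]; order=7
step 2: dequeue 1; queue=[2,0,3,4,5,6,8]; order=7,1
step 3: dequeue 2; queue=[0,3,4,5,6,8]; order=7,1,2
step 4: dequeue 0; queue=[3,4,5,6,8]; order=7,1,2,0
step 5: dequeue 3; queue=[4,5,6,8]; order=7,1,2,0,3
step 6: dequeue 4; queue=[5,6,8]; order=7,1,2,0,3,4
step 7: dequeue 5; queue=[6,8]; order=7,1,2,0,3,4,5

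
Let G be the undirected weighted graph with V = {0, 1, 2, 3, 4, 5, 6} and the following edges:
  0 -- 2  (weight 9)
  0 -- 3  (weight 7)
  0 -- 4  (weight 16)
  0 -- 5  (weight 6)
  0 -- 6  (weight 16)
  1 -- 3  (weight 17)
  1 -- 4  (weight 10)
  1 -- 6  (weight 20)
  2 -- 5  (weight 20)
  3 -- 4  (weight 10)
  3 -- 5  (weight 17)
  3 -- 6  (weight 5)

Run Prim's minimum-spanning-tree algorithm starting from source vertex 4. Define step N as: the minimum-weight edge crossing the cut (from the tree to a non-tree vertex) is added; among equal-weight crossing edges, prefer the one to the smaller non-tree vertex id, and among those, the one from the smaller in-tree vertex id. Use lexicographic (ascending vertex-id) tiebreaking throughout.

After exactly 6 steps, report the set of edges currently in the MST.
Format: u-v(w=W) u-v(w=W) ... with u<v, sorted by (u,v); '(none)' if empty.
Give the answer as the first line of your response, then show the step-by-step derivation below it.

0-2(w=9) 0-3(w=7) 0-5(w=6) 1-4(w=10) 3-4(w=10) 3-6(w=5)

step 1: add edge 1-4 (w=10); MST = {1-4(w=10)}
step 2: add edge 3-4 (w=10); MST = {1-4(w=10) 3-4(w=10)}
step 3: add edge 3-6 (w=5); MST = {1-4(w=10) 3-4(w=10) 3-6(w=5)}
step 4: add edge 0-3 (w=7); MST = {0-3(w=7) 1-4(w=10) 3-4(w=10) 3-6(w=5)}
step 5: add edge 0-5 (w=6); MST = {0-3(w=7) 0-5(w=6) 1-4(w=10) 3-4(w=10) 3-6(w=5)}
step 6: add edge 0-2 (w=9); MST = {0-2(w=9) 0-3(w=7) 0-5(w=6) 1-4(w=10) 3-4(w=10) 3-6(w=5)}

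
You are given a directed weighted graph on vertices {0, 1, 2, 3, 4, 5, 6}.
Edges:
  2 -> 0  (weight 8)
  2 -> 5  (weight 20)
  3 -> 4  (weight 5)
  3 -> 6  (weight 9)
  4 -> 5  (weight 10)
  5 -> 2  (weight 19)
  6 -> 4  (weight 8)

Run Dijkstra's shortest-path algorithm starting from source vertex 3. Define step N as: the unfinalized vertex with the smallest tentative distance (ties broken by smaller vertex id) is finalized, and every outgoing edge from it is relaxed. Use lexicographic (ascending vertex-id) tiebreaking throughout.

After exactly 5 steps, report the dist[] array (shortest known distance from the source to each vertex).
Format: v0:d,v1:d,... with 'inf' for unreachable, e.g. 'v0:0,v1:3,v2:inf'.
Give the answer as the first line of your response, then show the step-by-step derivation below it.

v0:42,v1:inf,v2:34,v3:0,v4:5,v5:15,v6:9

step 1: dist = v0:inf,v1:inf,v2:inf,v3:0,v4:5,v5:inf,v6:9
step 2: dist = v0:inf,v1:inf,v2:inf,v3:0,v4:5,v5:15,v6:9
step 3: dist = v0:inf,v1:inf,v2:inf,v3:0,v4:5,v5:15,v6:9
step 4: dist = v0:inf,v1:inf,v2:34,v3:0,v4:5,v5:15,v6:9
step 5: dist = v0:42,v1:inf,v2:34,v3:0,v4:5,v5:15,v6:9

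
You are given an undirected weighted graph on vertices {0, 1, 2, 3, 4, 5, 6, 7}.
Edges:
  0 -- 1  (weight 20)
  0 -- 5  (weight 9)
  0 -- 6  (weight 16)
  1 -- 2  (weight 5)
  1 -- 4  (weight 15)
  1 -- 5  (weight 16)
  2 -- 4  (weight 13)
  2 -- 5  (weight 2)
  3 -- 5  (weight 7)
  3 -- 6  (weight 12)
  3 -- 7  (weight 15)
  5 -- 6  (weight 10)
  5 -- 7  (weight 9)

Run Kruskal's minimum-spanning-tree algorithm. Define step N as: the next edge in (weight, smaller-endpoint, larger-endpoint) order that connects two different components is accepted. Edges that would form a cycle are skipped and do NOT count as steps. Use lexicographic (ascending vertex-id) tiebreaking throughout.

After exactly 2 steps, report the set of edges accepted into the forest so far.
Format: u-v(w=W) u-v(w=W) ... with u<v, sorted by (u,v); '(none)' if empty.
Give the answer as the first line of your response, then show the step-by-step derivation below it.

1-2(w=5) 2-5(w=2)

step 1: add edge 2-5 (w=2); MST = {2-5(w=2)}
step 2: add edge 1-2 (w=5); MST = {1-2(w=5) 2-5(w=2)}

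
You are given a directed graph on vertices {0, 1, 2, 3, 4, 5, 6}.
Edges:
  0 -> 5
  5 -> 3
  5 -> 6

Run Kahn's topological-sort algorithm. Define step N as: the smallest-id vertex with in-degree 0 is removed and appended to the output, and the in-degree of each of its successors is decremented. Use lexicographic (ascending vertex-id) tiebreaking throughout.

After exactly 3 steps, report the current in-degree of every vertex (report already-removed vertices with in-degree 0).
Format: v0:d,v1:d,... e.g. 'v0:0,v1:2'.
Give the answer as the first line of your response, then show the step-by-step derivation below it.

v0:0,v1:0,v2:0,v3:1,v4:0,v5:0,v6:1

step 1: output 0; order=[0]; indeg=(0,0,0,1,0,0,1)
step 2: output 1; order=[0,1]; indeg=(0,0,0,1,0,0,1)
step 3: output 2; order=[0,1,2]; indeg=(0,0,0,1,0,0,1)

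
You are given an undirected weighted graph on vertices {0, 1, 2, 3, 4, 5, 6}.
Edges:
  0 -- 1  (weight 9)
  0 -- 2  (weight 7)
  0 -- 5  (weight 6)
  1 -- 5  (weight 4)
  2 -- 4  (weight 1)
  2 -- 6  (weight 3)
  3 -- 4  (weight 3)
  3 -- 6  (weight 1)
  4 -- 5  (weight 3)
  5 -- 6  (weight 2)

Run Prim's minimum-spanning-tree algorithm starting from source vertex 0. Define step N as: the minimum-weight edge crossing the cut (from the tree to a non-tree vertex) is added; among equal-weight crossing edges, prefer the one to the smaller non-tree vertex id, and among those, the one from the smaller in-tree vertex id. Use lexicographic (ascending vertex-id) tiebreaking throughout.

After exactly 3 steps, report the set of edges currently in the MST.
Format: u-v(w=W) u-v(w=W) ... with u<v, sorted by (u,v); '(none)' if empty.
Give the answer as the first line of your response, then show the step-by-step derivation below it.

0-5(w=6) 3-6(w=1) 5-6(w=2)

step 1: add edge 0-5 (w=6); MST = {0-5(w=6)}
step 2: add edge 5-6 (w=2); MST = {0-5(w=6) 5-6(w=2)}
step 3: add edge 3-6 (w=1); MST = {0-5(w=6) 3-6(w=1) 5-6(w=2)}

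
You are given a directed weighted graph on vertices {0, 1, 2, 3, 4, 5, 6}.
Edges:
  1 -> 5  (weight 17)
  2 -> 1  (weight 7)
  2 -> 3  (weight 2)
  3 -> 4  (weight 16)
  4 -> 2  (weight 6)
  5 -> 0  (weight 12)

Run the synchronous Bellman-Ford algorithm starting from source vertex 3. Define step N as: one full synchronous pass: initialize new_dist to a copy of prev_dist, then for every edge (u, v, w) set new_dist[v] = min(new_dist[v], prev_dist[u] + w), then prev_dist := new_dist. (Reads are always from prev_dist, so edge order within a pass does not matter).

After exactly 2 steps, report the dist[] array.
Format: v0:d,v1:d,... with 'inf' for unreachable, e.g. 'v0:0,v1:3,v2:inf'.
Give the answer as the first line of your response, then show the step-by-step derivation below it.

v0:inf,v1:inf,v2:22,v3:0,v4:16,v5:inf,v6:inf

step 1: dist = v0:inf,v1:inf,v2:inf,v3:0,v4:16,v5:inf,v6:inf
step 2: dist = v0:inf,v1:inf,v2:22,v3:0,v4:16,v5:inf,v6:inf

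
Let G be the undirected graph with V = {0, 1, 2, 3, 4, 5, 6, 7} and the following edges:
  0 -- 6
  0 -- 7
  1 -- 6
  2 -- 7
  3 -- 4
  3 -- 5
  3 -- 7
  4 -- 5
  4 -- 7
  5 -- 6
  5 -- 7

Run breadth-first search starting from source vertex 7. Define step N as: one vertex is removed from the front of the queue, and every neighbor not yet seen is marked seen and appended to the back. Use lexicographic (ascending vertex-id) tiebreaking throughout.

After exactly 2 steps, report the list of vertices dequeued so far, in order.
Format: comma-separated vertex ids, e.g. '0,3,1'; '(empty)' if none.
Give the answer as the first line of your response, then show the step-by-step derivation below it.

7,0

step 1: dequeue 7; queue=[0,2,3,4,5]; order=7
step 2: dequeue 0; queue=[2,3,4,5,6]; order=7,0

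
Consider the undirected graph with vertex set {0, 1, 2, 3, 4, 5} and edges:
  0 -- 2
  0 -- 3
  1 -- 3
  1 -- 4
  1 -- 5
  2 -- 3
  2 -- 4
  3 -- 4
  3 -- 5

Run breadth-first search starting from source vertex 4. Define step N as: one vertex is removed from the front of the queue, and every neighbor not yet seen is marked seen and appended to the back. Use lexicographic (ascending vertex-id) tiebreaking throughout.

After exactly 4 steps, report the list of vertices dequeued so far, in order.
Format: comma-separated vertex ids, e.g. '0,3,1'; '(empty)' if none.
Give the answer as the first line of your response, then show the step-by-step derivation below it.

4,1,2,3

step 1: dequeue 4; queue=[1,2,3]; order=4
step 2: dequeue 1; queue=[2,3,5]; order=4,1
step 3: dequeue 2; queue=[3,5,0]; order=4,1,2
step 4: dequeue 3; queue=[5,0]; order=4,1,2,3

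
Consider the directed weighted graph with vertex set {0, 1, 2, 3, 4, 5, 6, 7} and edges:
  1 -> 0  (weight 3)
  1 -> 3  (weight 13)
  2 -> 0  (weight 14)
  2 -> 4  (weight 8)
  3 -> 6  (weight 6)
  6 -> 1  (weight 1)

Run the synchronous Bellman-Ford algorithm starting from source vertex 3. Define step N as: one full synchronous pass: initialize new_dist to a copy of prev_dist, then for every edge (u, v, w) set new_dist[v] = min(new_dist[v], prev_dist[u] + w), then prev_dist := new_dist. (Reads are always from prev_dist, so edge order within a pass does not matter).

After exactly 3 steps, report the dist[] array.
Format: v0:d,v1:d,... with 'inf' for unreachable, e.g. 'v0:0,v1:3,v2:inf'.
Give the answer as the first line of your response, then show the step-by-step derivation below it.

v0:10,v1:7,v2:inf,v3:0,v4:inf,v5:inf,v6:6,v7:inf

step 1: dist = v0:inf,v1:inf,v2:inf,v3:0,v4:inf,v5:inf,v6:6,v7:inf
step 2: dist = v0:inf,v1:7,v2:inf,v3:0,v4:inf,v5:inf,v6:6,v7:inf
step 3: dist = v0:10,v1:7,v2:inf,v3:0,v4:inf,v5:inf,v6:6,v7:inf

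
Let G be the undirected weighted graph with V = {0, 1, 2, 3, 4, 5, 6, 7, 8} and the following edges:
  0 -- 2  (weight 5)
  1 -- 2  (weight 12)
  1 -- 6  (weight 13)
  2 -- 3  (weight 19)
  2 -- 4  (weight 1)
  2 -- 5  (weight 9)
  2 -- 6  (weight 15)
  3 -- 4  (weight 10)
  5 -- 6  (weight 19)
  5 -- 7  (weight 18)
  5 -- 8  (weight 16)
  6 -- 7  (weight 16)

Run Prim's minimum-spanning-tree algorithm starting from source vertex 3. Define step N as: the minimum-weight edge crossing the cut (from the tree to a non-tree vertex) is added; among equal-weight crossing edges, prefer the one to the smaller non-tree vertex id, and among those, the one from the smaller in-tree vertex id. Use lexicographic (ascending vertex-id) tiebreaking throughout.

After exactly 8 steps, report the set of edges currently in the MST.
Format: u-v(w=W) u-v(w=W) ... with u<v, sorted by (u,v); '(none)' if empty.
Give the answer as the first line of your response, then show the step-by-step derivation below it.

0-2(w=5) 1-2(w=12) 1-6(w=13) 2-4(w=1) 2-5(w=9) 3-4(w=10) 5-8(w=16) 6-7(w=16)

step 1: add edge 3-4 (w=10); MST = {3-4(w=10)}
step 2: add edge 2-4 (w=1); MST = {2-4(w=1) 3-4(w=10)}
step 3: add edge 0-2 (w=5); MST = {0-2(w=5) 2-4(w=1) 3-4(w=10)}
step 4: add edge 2-5 (w=9); MST = {0-2(w=5) 2-4(w=1) 2-5(w=9) 3-4(w=10)}
step 5: add edge 1-2 (w=12); MST = {0-2(w=5) 1-2(w=12) 2-4(w=1) 2-5(w=9) 3-4(w=10)}
step 6: add edge 1-6 (w=13); MST = {0-2(w=5) 1-2(w=12) 1-6(w=13) 2-4(w=1) 2-5(w=9) 3-4(w=10)}
step 7: add edge 6-7 (w=16); MST = {0-2(w=5) 1-2(w=12) 1-6(w=13) 2-4(w=1) 2-5(w=9) 3-4(w=10) 6-7(w=16)}
step 8: add edge 5-8 (w=16); MST = {0-2(w=5) 1-2(w=12) 1-6(w=13) 2-4(w=1) 2-5(w=9) 3-4(w=10) 5-8(w=16) 6-7(w=16)}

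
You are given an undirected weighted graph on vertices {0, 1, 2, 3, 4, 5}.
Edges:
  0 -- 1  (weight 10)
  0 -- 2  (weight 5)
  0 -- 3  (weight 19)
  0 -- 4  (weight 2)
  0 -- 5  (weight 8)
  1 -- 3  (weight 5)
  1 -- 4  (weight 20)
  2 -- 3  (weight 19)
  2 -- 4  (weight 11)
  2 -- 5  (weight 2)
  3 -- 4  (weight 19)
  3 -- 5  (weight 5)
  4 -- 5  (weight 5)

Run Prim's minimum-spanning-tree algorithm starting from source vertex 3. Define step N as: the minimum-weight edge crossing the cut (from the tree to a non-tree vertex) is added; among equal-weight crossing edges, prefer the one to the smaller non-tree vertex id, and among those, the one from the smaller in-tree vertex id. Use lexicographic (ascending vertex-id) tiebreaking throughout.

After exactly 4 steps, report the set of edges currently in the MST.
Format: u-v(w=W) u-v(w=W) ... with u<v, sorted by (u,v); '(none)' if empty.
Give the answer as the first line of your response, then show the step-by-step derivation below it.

0-2(w=5) 1-3(w=5) 2-5(w=2) 3-5(w=5)

step 1: add edge 1-3 (w=5); MST = {1-3(w=5)}
step 2: add edge 3-5 (w=5); MST = {1-3(w=5) 3-5(w=5)}
step 3: add edge 2-5 (w=2); MST = {1-3(w=5) 2-5(w=2) 3-5(w=5)}
step 4: add edge 0-2 (w=5); MST = {0-2(w=5) 1-3(w=5) 2-5(w=2) 3-5(w=5)}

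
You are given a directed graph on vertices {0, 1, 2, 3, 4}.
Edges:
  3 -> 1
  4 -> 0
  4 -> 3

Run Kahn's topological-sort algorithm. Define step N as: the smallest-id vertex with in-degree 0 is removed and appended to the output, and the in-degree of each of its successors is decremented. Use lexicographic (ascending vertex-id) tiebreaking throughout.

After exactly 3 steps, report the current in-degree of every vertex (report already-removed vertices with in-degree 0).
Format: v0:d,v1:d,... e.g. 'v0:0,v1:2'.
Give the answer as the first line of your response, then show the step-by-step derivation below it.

v0:0,v1:1,v2:0,v3:0,v4:0

step 1: output 2; order=[2]; indeg=(1,1,0,1,0)
step 2: output 4; order=[2,4]; indeg=(0,1,0,0,0)
step 3: output 0; order=[2,4,0]; indeg=(0,1,0,0,0)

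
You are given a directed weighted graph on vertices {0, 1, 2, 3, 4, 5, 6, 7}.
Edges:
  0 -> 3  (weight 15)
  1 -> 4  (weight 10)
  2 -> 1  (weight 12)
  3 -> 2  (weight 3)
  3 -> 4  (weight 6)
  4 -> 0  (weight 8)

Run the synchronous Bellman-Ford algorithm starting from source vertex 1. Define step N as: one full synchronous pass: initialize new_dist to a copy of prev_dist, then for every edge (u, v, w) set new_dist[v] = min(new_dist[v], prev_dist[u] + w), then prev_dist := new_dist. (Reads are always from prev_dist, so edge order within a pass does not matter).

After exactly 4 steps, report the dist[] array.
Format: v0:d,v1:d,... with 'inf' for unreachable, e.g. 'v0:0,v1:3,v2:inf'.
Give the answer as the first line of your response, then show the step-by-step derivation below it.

v0:18,v1:0,v2:36,v3:33,v4:10,v5:inf,v6:inf,v7:inf

step 1: dist = v0:inf,v1:0,v2:inf,v3:inf,v4:10,v5:inf,v6:inf,v7:inf
step 2: dist = v0:18,v1:0,v2:inf,v3:inf,v4:10,v5:inf,v6:inf,v7:inf
step 3: dist = v0:18,v1:0,v2:inf,v3:33,v4:10,v5:inf,v6:inf,v7:inf
step 4: dist = v0:18,v1:0,v2:36,v3:33,v4:10,v5:inf,v6:inf,v7:inf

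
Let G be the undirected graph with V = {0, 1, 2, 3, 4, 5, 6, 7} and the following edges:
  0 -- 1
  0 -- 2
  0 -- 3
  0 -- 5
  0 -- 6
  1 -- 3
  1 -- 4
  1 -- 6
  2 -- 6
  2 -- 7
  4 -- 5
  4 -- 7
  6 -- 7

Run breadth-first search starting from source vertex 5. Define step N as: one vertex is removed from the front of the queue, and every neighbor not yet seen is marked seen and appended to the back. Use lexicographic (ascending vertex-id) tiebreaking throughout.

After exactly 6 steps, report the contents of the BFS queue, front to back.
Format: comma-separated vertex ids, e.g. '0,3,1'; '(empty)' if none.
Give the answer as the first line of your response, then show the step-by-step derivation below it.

6,7

step 1: dequeue 5; queue=[0,4]; order=5
step 2: dequeue 0; queue=[4,1,2,3,6]; order=5,0
step 3: dequeue 4; queue=[1,2,3,6,7]; order=5,0,4
step 4: dequeue 1; queue=[2,3,6,7]; order=5,0,4,1
step 5: dequeue 2; queue=[3,6,7]; order=5,0,4,1,2
step 6: dequeue 3; queue=[6,7]; order=5,0,4,1,2,3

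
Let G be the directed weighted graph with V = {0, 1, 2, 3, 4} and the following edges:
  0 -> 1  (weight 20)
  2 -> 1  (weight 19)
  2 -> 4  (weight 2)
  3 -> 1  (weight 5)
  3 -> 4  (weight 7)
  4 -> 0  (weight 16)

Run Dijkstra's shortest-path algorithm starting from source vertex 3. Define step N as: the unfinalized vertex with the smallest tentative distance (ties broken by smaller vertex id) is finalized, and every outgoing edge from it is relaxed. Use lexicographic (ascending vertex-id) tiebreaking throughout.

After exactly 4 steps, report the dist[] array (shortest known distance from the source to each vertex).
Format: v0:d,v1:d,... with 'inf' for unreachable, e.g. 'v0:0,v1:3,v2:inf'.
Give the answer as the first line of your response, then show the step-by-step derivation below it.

v0:23,v1:5,v2:inf,v3:0,v4:7

step 1: dist = v0:inf,v1:5,v2:inf,v3:0,v4:7
step 2: dist = v0:inf,v1:5,v2:inf,v3:0,v4:7
step 3: dist = v0:23,v1:5,v2:inf,v3:0,v4:7
step 4: dist = v0:23,v1:5,v2:inf,v3:0,v4:7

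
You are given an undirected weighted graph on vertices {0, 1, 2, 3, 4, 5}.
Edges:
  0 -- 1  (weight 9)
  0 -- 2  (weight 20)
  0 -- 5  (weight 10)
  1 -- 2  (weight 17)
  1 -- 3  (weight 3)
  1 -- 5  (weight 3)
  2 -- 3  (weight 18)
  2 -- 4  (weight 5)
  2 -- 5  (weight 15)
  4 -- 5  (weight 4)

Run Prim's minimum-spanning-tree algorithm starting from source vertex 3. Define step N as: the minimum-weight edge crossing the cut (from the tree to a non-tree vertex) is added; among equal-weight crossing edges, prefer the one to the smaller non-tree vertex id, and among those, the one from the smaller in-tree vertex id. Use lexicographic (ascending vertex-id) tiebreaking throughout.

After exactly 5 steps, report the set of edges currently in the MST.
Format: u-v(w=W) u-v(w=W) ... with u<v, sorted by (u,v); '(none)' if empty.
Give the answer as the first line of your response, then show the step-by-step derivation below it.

0-1(w=9) 1-3(w=3) 1-5(w=3) 2-4(w=5) 4-5(w=4)

step 1: add edge 1-3 (w=3); MST = {1-3(w=3)}
step 2: add edge 1-5 (w=3); MST = {1-3(w=3) 1-5(w=3)}
step 3: add edge 4-5 (w=4); MST = {1-3(w=3) 1-5(w=3) 4-5(w=4)}
step 4: add edge 2-4 (w=5); MST = {1-3(w=3) 1-5(w=3) 2-4(w=5) 4-5(w=4)}
step 5: add edge 0-1 (w=9); MST = {0-1(w=9) 1-3(w=3) 1-5(w=3) 2-4(w=5) 4-5(w=4)}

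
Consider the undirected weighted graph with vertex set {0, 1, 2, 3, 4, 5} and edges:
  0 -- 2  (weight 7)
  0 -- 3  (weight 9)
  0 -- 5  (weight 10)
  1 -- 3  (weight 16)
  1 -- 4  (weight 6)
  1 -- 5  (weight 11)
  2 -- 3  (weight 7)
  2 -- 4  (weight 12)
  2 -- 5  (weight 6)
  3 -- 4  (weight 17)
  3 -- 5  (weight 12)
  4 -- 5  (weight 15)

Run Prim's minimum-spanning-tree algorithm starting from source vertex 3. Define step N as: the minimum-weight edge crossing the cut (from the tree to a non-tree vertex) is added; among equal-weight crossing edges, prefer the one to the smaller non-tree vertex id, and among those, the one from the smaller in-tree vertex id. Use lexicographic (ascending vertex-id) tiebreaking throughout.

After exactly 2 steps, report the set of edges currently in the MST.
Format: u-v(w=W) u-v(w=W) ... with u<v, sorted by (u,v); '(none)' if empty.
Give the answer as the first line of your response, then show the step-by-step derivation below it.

2-3(w=7) 2-5(w=6)

step 1: add edge 2-3 (w=7); MST = {2-3(w=7)}
step 2: add edge 2-5 (w=6); MST = {2-3(w=7) 2-5(w=6)}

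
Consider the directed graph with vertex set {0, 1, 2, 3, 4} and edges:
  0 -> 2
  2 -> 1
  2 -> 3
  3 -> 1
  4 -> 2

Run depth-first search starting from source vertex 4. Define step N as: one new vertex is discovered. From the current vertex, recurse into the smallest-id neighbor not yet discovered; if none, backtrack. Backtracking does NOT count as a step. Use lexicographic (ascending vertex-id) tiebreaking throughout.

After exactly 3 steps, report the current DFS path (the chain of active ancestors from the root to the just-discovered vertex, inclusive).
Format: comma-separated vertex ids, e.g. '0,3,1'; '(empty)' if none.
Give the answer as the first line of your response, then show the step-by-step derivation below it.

4,2,1

step 1: discover 4; path=4; order=4
step 2: discover 2; path=4>2; order=4,2
step 3: discover 1; path=4>2>1; order=4,2,1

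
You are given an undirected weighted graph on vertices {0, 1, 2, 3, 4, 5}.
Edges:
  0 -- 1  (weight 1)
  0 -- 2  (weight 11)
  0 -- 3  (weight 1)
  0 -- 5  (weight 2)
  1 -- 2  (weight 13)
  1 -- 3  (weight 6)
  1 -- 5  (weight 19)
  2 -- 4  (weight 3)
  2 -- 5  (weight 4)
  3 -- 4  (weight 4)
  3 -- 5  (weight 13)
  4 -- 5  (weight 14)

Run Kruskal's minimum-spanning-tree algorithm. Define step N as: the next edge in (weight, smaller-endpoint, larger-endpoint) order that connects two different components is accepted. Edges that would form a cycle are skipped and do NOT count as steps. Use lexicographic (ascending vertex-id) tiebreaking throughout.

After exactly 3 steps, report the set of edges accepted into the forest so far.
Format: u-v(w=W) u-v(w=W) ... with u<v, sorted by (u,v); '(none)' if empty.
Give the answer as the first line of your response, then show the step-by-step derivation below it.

0-1(w=1) 0-3(w=1) 0-5(w=2)

step 1: add edge 0-1 (w=1); MST = {0-1(w=1)}
step 2: add edge 0-3 (w=1); MST = {0-1(w=1) 0-3(w=1)}
step 3: add edge 0-5 (w=2); MST = {0-1(w=1) 0-3(w=1) 0-5(w=2)}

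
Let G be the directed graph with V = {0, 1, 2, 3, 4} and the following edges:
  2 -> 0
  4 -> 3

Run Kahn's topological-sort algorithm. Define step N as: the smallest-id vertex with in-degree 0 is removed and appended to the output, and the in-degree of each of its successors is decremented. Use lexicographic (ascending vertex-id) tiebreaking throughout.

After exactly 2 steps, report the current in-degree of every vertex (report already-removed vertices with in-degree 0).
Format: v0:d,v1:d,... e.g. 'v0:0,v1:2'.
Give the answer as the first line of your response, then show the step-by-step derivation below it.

v0:0,v1:0,v2:0,v3:1,v4:0

step 1: output 1; order=[1]; indeg=(1,0,0,1,0)
step 2: output 2; order=[1,2]; indeg=(0,0,0,1,0)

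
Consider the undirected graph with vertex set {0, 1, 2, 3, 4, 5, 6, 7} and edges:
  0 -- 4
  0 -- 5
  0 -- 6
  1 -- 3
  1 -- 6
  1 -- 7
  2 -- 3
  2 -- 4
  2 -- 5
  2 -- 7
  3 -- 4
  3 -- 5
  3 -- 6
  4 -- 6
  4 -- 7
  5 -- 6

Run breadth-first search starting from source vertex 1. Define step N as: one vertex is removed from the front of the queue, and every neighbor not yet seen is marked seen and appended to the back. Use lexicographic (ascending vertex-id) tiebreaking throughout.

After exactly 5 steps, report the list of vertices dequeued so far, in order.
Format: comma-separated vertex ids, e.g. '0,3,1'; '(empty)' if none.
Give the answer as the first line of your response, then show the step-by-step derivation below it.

1,3,6,7,2

step 1: dequeue 1; queue=[3,6,7]; order=1
step 2: dequeue 3; queue=[6,7,2,4,5]; order=1,3
step 3: dequeue 6; queue=[7,2,4,5,0]; order=1,3,6
step 4: dequeue 7; queue=[2,4,5,0]; order=1,3,6,7
step 5: dequeue 2; queue=[4,5,0]; order=1,3,6,7,2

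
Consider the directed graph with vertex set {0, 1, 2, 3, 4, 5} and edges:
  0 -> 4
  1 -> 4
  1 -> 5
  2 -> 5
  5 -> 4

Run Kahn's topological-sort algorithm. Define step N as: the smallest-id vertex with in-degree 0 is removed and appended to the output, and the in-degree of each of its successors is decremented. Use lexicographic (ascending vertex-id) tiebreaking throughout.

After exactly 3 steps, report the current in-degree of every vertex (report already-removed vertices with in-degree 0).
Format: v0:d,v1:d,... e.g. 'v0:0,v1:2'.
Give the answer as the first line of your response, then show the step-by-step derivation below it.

v0:0,v1:0,v2:0,v3:0,v4:1,v5:0

step 1: output 0; order=[0]; indeg=(0,0,0,0,2,2)
step 2: output 1; order=[0,1]; indeg=(0,0,0,0,1,1)
step 3: output 2; order=[0,1,2]; indeg=(0,0,0,0,1,0)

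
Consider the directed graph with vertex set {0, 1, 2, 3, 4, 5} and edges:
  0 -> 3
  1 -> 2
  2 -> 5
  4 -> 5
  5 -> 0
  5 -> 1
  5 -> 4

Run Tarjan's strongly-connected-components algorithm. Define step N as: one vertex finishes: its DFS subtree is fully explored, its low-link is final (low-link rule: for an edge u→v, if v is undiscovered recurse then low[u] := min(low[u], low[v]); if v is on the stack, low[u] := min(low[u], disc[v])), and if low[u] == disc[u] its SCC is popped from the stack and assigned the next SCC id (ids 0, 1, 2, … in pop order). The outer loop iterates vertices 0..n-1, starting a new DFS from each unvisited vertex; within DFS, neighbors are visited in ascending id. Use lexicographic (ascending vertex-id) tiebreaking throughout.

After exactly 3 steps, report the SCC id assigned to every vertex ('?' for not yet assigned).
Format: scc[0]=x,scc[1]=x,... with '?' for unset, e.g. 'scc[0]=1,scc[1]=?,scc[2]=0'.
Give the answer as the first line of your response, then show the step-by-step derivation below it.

scc[0]=1,scc[1]=?,scc[2]=?,scc[3]=0,scc[4]=?,scc[5]=?

step 1: low=(low[0]=0,low[1]=?,low[2]=?,low[3]=1,low[4]=?,low[5]=?); scc=(scc[0]=?,scc[1]=?,scc[2]=?,scc[3]=0,scc[4]=?,scc[5]=?)
step 2: low=(low[0]=0,low[1]=?,low[2]=?,low[3]=1,low[4]=?,low[5]=?); scc=(scc[0]=1,scc[1]=?,scc[2]=?,scc[3]=0,scc[4]=?,scc[5]=?)
step 3: low=(low[0]=0,low[1]=2,low[2]=3,low[3]=1,low[4]=4,low[5]=2); scc=(scc[0]=1,scc[1]=?,scc[2]=?,scc[3]=0,scc[4]=?,scc[5]=?)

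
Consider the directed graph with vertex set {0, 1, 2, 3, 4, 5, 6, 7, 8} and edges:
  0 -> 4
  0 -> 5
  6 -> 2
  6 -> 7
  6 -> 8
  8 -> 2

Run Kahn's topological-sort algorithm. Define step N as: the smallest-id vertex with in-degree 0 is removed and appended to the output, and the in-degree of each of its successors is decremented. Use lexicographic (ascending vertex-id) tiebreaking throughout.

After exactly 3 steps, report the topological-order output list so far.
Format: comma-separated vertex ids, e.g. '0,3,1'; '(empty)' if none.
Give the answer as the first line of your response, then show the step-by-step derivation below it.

0,1,3

step 1: output 0; order=[0]; indeg=(0,0,2,0,0,0,0,1,1)
step 2: output 1; order=[0,1]; indeg=(0,0,2,0,0,0,0,1,1)
step 3: output 3; order=[0,1,3]; indeg=(0,0,2,0,0,0,0,1,1)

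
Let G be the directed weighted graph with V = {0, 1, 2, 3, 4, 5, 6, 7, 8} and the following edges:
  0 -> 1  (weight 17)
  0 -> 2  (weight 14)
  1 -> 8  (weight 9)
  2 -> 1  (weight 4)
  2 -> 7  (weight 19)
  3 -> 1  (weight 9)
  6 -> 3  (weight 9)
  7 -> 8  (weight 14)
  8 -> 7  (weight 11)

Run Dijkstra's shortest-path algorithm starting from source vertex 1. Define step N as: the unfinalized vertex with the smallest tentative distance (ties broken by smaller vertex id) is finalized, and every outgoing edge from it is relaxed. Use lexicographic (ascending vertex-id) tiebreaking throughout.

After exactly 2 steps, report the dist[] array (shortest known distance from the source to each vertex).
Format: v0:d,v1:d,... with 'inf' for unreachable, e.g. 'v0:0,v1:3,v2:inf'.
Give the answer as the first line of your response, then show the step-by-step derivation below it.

v0:inf,v1:0,v2:inf,v3:inf,v4:inf,v5:inf,v6:inf,v7:20,v8:9

step 1: dist = v0:inf,v1:0,v2:inf,v3:inf,v4:inf,v5:inf,v6:inf,v7:inf,v8:9
step 2: dist = v0:inf,v1:0,v2:inf,v3:inf,v4:inf,v5:inf,v6:inf,v7:20,v8:9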